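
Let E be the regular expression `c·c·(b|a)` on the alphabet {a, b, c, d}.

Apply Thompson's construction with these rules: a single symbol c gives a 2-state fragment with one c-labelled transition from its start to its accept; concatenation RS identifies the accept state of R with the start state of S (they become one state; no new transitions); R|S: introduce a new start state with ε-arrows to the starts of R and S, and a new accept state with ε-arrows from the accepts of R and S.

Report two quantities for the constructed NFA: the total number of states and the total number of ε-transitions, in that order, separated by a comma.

Building bottom-up:
Each of the 4 symbol leaves contributes 2 states and 0 ε-transitions.
  b|a — 6 states, 4 ε-transitions
  c·c·(b|a) — 8 states, 4 ε-transitions

8, 4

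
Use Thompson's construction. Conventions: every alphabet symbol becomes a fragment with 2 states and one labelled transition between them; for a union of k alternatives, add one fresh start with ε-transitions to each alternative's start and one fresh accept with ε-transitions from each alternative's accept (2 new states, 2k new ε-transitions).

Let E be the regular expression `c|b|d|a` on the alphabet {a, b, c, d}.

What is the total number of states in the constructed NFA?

Bottom-up over the parse tree:
Each of the 4 symbol leaves contributes a 2-state fragment.
  c|b|d|a → 10 states

10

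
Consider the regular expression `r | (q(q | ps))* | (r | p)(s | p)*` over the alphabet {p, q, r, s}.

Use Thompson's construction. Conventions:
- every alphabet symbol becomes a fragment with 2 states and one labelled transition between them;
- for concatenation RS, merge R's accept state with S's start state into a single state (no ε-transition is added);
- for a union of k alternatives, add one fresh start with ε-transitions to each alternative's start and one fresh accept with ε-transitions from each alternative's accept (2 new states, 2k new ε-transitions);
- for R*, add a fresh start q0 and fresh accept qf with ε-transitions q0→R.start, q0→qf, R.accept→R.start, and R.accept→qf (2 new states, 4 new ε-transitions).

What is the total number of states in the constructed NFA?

27

Per subexpression:
Each of the 9 symbol leaves contributes a 2-state fragment.
  ps → 3 states
  q | ps → 7 states
  q(q | ps) → 8 states
  (q(q | ps))* → 10 states
  r | p → 6 states
  s | p → 6 states
  (s | p)* → 8 states
  (r | p)(s | p)* → 13 states
  r | (q(q | ps))* | (r | p)(s | p)* → 27 states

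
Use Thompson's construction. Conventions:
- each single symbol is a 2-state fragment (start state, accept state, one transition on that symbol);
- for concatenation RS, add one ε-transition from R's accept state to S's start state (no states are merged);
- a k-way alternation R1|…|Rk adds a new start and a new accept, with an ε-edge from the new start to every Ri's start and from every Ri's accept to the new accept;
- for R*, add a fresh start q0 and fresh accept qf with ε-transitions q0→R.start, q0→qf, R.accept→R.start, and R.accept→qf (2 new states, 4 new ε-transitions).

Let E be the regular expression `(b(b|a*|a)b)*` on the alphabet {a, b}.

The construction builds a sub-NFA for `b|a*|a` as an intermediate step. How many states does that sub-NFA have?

Fragment for `b|a*|a`:
Each of the 3 symbol leaves contributes a 2-state fragment.
  a* : 4 states
  b|a*|a : 10 states

10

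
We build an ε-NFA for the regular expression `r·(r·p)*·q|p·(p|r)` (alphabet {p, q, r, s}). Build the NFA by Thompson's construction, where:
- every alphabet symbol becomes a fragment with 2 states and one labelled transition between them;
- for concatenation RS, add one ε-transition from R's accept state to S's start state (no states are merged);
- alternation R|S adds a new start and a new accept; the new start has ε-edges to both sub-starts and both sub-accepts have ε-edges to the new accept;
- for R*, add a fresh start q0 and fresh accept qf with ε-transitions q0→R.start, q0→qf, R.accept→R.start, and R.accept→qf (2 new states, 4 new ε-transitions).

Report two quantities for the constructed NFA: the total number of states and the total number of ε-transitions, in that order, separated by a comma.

20, 16

Recursing over subexpressions:
Each of the 7 symbol leaves contributes 2 states and 0 ε-transitions.
  r·p = 4 states, 1 ε-transition
  (r·p)* = 6 states, 5 ε-transitions
  r·(r·p)*·q = 10 states, 7 ε-transitions
  p|r = 6 states, 4 ε-transitions
  p·(p|r) = 8 states, 5 ε-transitions
  r·(r·p)*·q|p·(p|r) = 20 states, 16 ε-transitions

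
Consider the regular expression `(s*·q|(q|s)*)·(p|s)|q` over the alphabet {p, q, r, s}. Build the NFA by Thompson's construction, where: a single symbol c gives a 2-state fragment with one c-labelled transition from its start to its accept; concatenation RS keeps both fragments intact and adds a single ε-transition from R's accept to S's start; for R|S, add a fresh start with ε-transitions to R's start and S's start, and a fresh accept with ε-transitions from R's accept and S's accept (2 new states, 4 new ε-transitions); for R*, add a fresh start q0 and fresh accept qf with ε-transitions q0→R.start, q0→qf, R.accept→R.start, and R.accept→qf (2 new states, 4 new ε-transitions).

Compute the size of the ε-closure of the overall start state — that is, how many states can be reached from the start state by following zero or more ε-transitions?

Work bottom-up. For each fragment F, track |ε-closure(F.start)| and whether F's accept lies in that closure (i.e. whether F accepts ε). A single-symbol fragment has closure size 1 and does not accept ε.
  s* — |closure| = 1 (new start) + 1 (body) + 1 (new accept) = 3
  s*·q — the left operand accepts ε, so the closure extends into the next operand (via the concat ε-link); |closure| = 3 + 1 = 4
  q|s — new start ε-reaches every alternative's start; none of them accept ε, so the new accept is not reached: |closure| = 1 + 1 + 1 = 3
  (q|s)* — the star's fresh start ε-reaches both the body's start and the fresh accept: |closure| = 2 + 3 = 5
  s*·q|(q|s)* — new start ε-reaches every alternative's start; at least one alternative accepts ε, so the union's new accept is reached too: |closure| = 1 + 4 + 5 + 1 = 11
  p|s — |closure| = 1 + 1 + 1 = 3 (the new accept is not ε-reachable since no branch accepts ε)
  (s*·q|(q|s)*)·(p|s) — |closure| = 11 + 3 = 14 (closure spills across the concat boundary because the left factor accepts ε)
  (s*·q|(q|s)*)·(p|s)|q — |closure| = 1 + 14 + 1 = 16 (the new accept is not ε-reachable since no branch accepts ε)

16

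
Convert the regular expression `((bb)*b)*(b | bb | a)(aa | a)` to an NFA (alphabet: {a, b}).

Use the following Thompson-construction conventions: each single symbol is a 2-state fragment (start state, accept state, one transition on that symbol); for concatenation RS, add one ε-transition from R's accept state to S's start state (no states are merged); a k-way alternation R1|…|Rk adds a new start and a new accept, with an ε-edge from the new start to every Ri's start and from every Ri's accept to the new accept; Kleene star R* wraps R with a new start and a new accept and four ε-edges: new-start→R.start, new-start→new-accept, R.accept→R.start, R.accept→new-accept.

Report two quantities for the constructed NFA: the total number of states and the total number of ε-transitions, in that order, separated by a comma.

Per subexpression:
Each of the 10 symbol leaves contributes 2 states and 0 ε-transitions.
  bb : 4 states, 1 ε-transition
  (bb)* : 6 states, 5 ε-transitions
  (bb)*b : 8 states, 6 ε-transitions
  ((bb)*b)* : 10 states, 10 ε-transitions
  bb : 4 states, 1 ε-transition
  b | bb | a : 10 states, 7 ε-transitions
  aa : 4 states, 1 ε-transition
  aa | a : 8 states, 5 ε-transitions
  ((bb)*b)*(b | bb | a)(aa | a) : 28 states, 24 ε-transitions

28, 24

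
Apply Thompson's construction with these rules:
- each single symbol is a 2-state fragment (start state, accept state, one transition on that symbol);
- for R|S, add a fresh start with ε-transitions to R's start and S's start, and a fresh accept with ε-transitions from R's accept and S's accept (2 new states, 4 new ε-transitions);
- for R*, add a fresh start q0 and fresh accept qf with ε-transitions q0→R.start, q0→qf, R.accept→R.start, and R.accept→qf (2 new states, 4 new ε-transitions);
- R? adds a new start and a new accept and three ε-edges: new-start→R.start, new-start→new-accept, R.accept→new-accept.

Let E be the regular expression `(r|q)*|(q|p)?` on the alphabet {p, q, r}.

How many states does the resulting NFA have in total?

Recursing over subexpressions:
Each of the 4 symbol leaves contributes a 2-state fragment.
  r|q = 6 states
  (r|q)* = 8 states
  q|p = 6 states
  (q|p)? = 8 states
  (r|q)*|(q|p)? = 18 states

18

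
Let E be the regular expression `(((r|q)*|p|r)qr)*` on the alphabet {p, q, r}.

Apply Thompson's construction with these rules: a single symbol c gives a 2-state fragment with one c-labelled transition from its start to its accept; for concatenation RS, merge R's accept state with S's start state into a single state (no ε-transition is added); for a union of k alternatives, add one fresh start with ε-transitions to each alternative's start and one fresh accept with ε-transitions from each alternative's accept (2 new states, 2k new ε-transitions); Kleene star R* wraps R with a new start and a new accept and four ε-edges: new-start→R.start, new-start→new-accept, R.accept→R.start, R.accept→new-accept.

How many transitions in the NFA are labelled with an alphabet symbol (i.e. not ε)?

6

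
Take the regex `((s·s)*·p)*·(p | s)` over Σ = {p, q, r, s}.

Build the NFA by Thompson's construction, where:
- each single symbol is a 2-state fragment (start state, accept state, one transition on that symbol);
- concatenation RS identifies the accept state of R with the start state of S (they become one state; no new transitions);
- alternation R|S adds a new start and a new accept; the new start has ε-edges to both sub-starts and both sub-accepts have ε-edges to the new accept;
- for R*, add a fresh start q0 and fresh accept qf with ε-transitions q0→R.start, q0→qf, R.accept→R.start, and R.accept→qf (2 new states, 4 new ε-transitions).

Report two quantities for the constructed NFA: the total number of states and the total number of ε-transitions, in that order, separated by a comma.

Building bottom-up:
Each of the 5 symbol leaves contributes 2 states and 0 ε-transitions.
  s·s — 3 states, 0 ε-transitions
  (s·s)* — 5 states, 4 ε-transitions
  (s·s)*·p — 6 states, 4 ε-transitions
  ((s·s)*·p)* — 8 states, 8 ε-transitions
  p | s — 6 states, 4 ε-transitions
  ((s·s)*·p)*·(p | s) — 13 states, 12 ε-transitions

13, 12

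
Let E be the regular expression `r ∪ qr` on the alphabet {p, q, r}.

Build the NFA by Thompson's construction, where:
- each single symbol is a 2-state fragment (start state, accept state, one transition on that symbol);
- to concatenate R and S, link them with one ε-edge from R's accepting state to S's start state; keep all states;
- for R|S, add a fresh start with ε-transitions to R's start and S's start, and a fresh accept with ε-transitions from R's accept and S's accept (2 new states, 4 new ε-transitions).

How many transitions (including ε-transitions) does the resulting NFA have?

8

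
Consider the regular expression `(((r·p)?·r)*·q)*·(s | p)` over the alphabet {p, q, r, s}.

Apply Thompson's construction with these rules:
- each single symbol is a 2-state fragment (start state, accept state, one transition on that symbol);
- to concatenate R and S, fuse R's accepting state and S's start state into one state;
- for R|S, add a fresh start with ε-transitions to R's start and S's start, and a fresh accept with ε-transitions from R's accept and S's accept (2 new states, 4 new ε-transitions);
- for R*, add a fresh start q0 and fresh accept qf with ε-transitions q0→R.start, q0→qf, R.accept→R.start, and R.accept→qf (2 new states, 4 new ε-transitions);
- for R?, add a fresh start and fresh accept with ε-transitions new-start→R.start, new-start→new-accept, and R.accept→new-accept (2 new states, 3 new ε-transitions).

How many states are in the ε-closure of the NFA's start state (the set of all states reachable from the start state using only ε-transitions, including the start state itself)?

9

Let C(F) = |ε-closure(F.start)| within fragment F, and note whether F accepts ε. Symbol fragments have C = 1 and do not accept ε. Then:
  r·p → C equals the left operand's closure size = 1 (its accept is not ε-reachable, so the closure stops there)
  (r·p)? → new start has ε-edges to the inner start and to the new accept, so C = 2 + 1 = 3
  (r·p)?·r → C = 3 + (1−1) = 3 (closure spills across the concat boundary because the left factor accepts ε)
  ((r·p)?·r)* → new start has ε-edges to the inner start and to the new accept, so C = 2 + 3 = 5
  ((r·p)?·r)*·q → C = 5 + (1−1) = 5 (closure spills across the concat boundary because the left factor accepts ε)
  (((r·p)?·r)*·q)* → new start has ε-edges to the inner start and to the new accept, so C = 2 + 5 = 7
  s | p → C = 1 + 1 + 1 = 3 (the new accept is not ε-reachable since no branch accepts ε)
  (((r·p)?·r)*·q)*·(s | p) → the left operand accepts ε, so the closure extends into the next operand (the shared merged state is already counted); C = 7 + (3−1) = 9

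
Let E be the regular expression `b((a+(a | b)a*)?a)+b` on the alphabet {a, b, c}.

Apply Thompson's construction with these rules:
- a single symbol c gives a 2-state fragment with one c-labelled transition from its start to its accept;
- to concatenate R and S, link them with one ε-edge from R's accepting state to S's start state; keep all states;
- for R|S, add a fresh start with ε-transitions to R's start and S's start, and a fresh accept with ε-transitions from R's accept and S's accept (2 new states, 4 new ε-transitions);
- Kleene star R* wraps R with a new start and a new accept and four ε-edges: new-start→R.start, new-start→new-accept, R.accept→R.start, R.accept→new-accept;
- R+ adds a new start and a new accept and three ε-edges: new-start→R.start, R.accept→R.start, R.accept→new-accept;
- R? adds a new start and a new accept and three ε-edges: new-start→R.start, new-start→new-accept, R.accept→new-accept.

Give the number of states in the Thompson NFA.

24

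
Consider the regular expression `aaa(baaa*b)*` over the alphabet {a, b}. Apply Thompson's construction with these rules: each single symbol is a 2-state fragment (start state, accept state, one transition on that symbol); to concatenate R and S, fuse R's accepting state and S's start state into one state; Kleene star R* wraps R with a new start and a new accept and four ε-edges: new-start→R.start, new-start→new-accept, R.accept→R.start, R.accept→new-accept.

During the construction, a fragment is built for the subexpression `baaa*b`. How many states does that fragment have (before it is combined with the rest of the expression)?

8

Fragment for `baaa*b`:
Each of the 5 symbol leaves contributes a 2-state fragment.
  a* — 4 states
  baaa*b — 8 states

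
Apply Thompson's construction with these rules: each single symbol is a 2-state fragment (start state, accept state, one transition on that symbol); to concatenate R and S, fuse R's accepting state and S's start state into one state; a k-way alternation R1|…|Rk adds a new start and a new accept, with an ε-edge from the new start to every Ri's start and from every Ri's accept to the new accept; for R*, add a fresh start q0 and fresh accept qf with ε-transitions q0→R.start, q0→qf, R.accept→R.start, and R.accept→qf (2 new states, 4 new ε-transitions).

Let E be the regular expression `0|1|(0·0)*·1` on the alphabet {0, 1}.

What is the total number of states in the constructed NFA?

Bottom-up over the parse tree:
Each of the 5 symbol leaves contributes a 2-state fragment.
  0·0 = 3 states
  (0·0)* = 5 states
  (0·0)*·1 = 6 states
  0|1|(0·0)*·1 = 12 states

12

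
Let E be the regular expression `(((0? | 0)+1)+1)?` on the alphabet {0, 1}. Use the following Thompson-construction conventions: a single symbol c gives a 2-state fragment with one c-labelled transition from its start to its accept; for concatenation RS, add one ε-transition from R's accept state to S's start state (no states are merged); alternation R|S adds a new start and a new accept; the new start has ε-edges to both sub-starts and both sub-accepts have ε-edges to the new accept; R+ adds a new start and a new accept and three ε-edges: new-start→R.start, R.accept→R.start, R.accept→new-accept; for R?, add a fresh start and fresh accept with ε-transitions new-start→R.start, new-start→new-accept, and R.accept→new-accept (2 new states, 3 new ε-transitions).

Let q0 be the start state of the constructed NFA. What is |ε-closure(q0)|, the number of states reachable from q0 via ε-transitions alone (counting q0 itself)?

12

Work bottom-up. For each fragment F, track |ε-closure(F.start)| and whether F's accept lies in that closure (i.e. whether F accepts ε). A single-symbol fragment has closure size 1 and does not accept ε.
  0? → new start has ε-edges to the inner start and to the new accept, so C = 2 + 1 = 3
  0? | 0 → new start ε-reaches every alternative's start; at least one alternative accepts ε, so the union's new accept is reached too: C = 1 + 3 + 1 + 1 = 6
  (0? | 0)+ → C = 1 + 6 + 1 (new accept, reached because the body accepts ε) = 8
  (0? | 0)+1 → C = 8 + 1 = 9 (closure spills across the concat boundary because the left factor accepts ε)
  ((0? | 0)+1)+ → new start ε-reaches only the body's start; the new accept needs a symbol first: C = 1 + 9 = 10
  ((0? | 0)+1)+1 → same as the first factor's closure: C = 10
  (((0? | 0)+1)+1)? → new start has ε-edges to the inner start and to the new accept, so C = 2 + 10 = 12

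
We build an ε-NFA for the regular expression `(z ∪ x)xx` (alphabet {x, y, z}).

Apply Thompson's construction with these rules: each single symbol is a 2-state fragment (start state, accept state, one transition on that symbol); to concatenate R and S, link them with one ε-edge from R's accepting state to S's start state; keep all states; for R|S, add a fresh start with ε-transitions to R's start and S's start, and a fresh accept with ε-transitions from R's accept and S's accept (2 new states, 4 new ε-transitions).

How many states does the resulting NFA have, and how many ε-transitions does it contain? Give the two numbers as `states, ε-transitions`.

10, 6

Building bottom-up:
Each of the 4 symbol leaves contributes 2 states and 0 ε-transitions.
  z ∪ x → 6 states, 4 ε-transitions
  (z ∪ x)xx → 10 states, 6 ε-transitions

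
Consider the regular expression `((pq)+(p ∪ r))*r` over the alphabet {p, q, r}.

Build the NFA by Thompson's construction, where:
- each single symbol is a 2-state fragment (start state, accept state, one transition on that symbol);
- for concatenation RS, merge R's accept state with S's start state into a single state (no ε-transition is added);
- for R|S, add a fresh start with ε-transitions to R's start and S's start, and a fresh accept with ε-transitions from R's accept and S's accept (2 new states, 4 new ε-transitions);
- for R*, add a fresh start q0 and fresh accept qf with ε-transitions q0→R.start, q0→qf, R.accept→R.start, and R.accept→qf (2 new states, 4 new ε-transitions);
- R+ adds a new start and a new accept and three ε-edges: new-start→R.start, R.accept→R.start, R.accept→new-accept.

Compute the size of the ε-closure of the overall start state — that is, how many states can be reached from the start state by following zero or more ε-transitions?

Compute the ε-closure size of each fragment's start state recursively; a symbol fragment's start has no outgoing ε-edge, so its closure is just itself (size 1).
  pq : |closure| equals the left operand's closure size = 1 (its accept is not ε-reachable, so the closure stops there)
  (pq)+ : new start ε-reaches only the body's start; the new accept needs a symbol first: |closure| = 1 + 1 = 2
  p ∪ r : |closure| = 1 + 1 + 1 = 3 (the new accept is not ε-reachable since no branch accepts ε)
  (pq)+(p ∪ r) : same as the first factor's closure: |closure| = 2
  ((pq)+(p ∪ r))* : the star's fresh start ε-reaches both the body's start and the fresh accept: |closure| = 2 + 2 = 4
  ((pq)+(p ∪ r))*r : the left operand accepts ε, so the closure extends into the next operand (the shared merged state is already counted); |closure| = 4 + (1−1) = 4

4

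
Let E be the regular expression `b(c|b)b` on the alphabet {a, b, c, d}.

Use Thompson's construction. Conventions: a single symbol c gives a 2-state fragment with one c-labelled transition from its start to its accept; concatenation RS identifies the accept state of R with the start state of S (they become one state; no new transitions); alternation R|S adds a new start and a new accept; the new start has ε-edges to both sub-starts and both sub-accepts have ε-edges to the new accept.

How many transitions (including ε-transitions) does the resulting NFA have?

8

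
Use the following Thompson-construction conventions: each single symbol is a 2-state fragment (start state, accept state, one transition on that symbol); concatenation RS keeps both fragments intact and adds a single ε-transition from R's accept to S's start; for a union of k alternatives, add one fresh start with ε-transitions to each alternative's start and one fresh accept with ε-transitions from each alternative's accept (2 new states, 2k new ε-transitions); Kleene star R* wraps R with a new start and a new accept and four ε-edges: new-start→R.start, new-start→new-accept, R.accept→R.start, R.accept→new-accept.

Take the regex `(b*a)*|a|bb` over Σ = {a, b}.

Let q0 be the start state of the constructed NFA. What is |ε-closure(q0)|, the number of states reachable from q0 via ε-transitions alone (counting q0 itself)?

10

Let C(F) = |ε-closure(F.start)| within fragment F, and note whether F accepts ε. Symbol fragments have C = 1 and do not accept ε. Then:
  b* — C = 1 (new start) + 1 (body) + 1 (new accept) = 3
  b*a — C = 3 + 1 = 4 (closure spills across the concat boundary because the left factor accepts ε)
  (b*a)* — the star's fresh start ε-reaches both the body's start and the fresh accept: C = 2 + 4 = 6
  bb — same as the first factor's closure: C = 1
  (b*a)*|a|bb — C = 1 (new start) + (6 + 1 + 1) + 1 (new accept, since some branch ε-reaches its own accept) = 10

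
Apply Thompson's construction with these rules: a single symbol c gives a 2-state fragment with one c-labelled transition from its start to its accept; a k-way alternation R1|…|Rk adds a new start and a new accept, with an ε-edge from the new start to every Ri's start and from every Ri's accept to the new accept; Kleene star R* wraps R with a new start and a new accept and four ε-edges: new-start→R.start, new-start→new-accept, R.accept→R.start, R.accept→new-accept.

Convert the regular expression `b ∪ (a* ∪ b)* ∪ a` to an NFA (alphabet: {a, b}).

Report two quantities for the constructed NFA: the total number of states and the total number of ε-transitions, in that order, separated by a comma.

Bottom-up over the parse tree:
Each of the 4 symbol leaves contributes 2 states and 0 ε-transitions.
  a* = 4 states, 4 ε-transitions
  a* ∪ b = 8 states, 8 ε-transitions
  (a* ∪ b)* = 10 states, 12 ε-transitions
  b ∪ (a* ∪ b)* ∪ a = 16 states, 18 ε-transitions

16, 18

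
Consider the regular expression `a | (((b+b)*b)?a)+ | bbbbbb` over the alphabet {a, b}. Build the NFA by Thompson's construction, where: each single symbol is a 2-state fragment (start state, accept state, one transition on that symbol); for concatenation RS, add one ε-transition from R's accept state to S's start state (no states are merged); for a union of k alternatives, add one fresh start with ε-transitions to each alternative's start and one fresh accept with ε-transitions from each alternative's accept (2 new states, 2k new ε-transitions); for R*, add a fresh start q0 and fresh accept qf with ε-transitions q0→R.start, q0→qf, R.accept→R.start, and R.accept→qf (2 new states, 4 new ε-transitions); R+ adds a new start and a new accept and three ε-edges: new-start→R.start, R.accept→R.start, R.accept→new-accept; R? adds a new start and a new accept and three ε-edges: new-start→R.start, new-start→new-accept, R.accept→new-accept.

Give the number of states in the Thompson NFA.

Bottom-up over the parse tree:
Each of the 11 symbol leaves contributes a 2-state fragment.
  b+ : 4 states
  b+b : 6 states
  (b+b)* : 8 states
  (b+b)*b : 10 states
  ((b+b)*b)? : 12 states
  ((b+b)*b)?a : 14 states
  (((b+b)*b)?a)+ : 16 states
  bbbbbb : 12 states
  a | (((b+b)*b)?a)+ | bbbbbb : 32 states

32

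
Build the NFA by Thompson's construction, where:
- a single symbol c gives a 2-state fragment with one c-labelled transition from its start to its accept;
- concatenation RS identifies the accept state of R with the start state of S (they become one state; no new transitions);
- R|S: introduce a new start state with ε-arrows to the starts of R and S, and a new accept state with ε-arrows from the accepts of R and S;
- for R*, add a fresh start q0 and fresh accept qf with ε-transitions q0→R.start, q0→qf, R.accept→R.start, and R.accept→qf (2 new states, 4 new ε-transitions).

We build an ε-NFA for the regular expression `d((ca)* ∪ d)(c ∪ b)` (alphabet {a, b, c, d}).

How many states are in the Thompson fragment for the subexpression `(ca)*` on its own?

5

Fragment for `(ca)*`:
Each of the 2 symbol leaves contributes a 2-state fragment.
  ca → 3 states
  (ca)* → 5 states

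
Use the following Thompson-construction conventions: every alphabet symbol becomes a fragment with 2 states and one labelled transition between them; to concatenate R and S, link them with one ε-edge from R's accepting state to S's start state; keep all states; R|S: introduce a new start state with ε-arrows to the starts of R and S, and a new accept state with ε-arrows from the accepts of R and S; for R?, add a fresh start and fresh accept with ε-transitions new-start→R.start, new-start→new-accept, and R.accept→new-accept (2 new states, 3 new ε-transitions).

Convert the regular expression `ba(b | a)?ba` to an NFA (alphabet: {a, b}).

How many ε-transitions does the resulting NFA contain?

11

Per subexpression:
Each of the 6 symbol leaves contributes 0 ε-transitions.
  b | a : 4 ε-transitions
  (b | a)? : 7 ε-transitions
  ba(b | a)?ba : 11 ε-transitions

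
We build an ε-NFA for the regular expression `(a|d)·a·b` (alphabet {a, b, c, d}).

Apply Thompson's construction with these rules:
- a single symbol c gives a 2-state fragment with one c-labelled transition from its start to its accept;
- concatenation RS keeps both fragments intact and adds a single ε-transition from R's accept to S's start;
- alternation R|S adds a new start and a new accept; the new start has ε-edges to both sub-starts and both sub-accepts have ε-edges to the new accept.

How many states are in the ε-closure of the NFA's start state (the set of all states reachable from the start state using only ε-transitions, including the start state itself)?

3

Work bottom-up. For each fragment F, track |ε-closure(F.start)| and whether F's accept lies in that closure (i.e. whether F accepts ε). A single-symbol fragment has closure size 1 and does not accept ε.
  a|d — new start ε-reaches every alternative's start; none of them accept ε, so the new accept is not reached: |closure| = 1 + 1 + 1 = 3
  (a|d)·a·b — |closure| equals the left operand's closure size = 3 (its accept is not ε-reachable, so the closure stops there)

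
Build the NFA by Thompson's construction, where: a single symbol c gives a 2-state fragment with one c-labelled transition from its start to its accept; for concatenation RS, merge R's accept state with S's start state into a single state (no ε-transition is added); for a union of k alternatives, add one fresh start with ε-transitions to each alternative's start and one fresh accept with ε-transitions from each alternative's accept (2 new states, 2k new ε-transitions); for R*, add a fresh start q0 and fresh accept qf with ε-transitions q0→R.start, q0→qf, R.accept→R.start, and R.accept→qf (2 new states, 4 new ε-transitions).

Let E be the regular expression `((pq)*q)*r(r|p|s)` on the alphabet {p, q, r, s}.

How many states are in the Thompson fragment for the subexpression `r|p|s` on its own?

Fragment for `r|p|s`:
Each of the 3 symbol leaves contributes a 2-state fragment.
  r|p|s = 8 states

8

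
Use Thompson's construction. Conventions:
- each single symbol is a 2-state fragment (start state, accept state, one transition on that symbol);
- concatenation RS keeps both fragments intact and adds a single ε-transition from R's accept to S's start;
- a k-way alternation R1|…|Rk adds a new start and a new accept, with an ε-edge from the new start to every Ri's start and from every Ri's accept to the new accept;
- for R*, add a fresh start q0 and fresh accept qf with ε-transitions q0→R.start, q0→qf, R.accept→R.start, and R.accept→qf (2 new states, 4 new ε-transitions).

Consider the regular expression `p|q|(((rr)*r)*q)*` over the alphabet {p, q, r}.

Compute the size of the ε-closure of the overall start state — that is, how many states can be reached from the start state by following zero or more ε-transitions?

Work bottom-up. For each fragment F, track |ε-closure(F.start)| and whether F's accept lies in that closure (i.e. whether F accepts ε). A single-symbol fragment has closure size 1 and does not accept ε.
  rr : C equals the left operand's closure size = 1 (its accept is not ε-reachable, so the closure stops there)
  (rr)* : the star's fresh start ε-reaches both the body's start and the fresh accept: C = 2 + 1 = 3
  (rr)*r : the left operand accepts ε, so the closure extends into the next operand (via the concat ε-link); C = 3 + 1 = 4
  ((rr)*r)* : the star's fresh start ε-reaches both the body's start and the fresh accept: C = 2 + 4 = 6
  ((rr)*r)*q : C = 6 + 1 = 7 (closure spills across the concat boundary because the left factor accepts ε)
  (((rr)*r)*q)* : new start has ε-edges to the inner start and to the new accept, so C = 2 + 7 = 9
  p|q|(((rr)*r)*q)* : C = 1 (new start) + (1 + 1 + 9) + 1 (new accept, since some branch ε-reaches its own accept) = 13

13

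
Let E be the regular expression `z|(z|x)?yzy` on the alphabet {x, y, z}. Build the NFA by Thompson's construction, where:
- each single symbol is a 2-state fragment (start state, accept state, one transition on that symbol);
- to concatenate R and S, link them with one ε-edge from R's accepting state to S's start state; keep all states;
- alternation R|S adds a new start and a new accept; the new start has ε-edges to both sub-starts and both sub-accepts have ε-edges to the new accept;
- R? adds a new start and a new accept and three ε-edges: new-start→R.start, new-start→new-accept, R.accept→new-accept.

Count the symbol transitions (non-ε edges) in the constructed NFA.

By structural recursion:
Each of the 6 symbol leaves contributes exactly 1 symbol transition.
  z|x — 2 symbol transitions
  (z|x)? — 2 symbol transitions
  (z|x)?yzy — 5 symbol transitions
  z|(z|x)?yzy — 6 symbol transitions

6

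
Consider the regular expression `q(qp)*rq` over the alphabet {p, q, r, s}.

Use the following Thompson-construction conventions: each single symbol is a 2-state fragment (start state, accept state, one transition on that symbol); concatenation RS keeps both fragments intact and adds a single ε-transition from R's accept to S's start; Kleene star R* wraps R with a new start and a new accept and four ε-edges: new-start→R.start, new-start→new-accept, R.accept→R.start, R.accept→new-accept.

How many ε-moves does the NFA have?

8

Building bottom-up:
Each of the 5 symbol leaves contributes 0 ε-transitions.
  qp : 1 ε-transition
  (qp)* : 5 ε-transitions
  q(qp)*rq : 8 ε-transitions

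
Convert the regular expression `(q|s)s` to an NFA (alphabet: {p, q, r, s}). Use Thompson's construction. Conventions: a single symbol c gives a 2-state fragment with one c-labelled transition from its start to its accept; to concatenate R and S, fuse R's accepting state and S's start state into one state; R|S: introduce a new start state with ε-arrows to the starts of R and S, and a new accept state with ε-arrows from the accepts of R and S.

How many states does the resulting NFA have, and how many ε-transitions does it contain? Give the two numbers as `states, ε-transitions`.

7, 4

Bottom-up over the parse tree:
Each of the 3 symbol leaves contributes 2 states and 0 ε-transitions.
  q|s = 6 states, 4 ε-transitions
  (q|s)s = 7 states, 4 ε-transitions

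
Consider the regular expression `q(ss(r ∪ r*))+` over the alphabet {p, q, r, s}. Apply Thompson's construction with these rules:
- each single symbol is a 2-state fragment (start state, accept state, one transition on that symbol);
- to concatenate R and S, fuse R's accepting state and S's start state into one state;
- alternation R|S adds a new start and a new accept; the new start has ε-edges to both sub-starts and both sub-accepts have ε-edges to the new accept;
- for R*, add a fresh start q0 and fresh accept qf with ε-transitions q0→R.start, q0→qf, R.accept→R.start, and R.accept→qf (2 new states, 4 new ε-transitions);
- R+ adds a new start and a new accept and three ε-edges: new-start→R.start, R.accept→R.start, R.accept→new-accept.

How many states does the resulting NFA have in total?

13

Bottom-up over the parse tree:
Each of the 5 symbol leaves contributes a 2-state fragment.
  r* = 4 states
  r ∪ r* = 8 states
  ss(r ∪ r*) = 10 states
  (ss(r ∪ r*))+ = 12 states
  q(ss(r ∪ r*))+ = 13 states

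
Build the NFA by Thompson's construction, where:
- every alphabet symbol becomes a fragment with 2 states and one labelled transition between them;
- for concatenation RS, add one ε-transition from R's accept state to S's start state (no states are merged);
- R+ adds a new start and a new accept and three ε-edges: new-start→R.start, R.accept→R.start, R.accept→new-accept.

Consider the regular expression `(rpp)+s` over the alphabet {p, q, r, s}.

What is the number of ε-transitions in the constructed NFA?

6

Building bottom-up:
Each of the 4 symbol leaves contributes 0 ε-transitions.
  rpp → 2 ε-transitions
  (rpp)+ → 5 ε-transitions
  (rpp)+s → 6 ε-transitions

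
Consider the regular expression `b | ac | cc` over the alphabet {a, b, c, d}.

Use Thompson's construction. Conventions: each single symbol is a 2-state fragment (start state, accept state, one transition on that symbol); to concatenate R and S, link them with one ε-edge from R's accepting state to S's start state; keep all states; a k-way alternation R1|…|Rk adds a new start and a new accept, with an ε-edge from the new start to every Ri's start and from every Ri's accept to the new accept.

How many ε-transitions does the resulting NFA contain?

8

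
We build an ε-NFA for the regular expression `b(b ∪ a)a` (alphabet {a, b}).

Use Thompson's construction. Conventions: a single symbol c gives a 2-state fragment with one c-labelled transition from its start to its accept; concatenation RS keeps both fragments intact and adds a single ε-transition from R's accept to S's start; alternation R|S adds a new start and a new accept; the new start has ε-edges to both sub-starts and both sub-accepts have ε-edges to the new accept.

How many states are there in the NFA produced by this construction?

10

By structural recursion:
Each of the 4 symbol leaves contributes a 2-state fragment.
  b ∪ a : 6 states
  b(b ∪ a)a : 10 states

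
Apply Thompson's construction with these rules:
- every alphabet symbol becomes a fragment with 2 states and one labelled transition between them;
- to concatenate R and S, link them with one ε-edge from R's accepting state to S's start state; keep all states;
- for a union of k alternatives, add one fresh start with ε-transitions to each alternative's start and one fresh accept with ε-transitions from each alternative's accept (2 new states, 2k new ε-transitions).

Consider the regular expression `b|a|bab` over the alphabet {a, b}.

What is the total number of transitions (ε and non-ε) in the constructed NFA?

Building bottom-up:
Each of the 5 symbol leaves contributes 1 transition (1 symbol, 0 ε).
  bab → 5 transitions (3 symbol, 2 ε)
  b|a|bab → 13 transitions (5 symbol, 8 ε)

13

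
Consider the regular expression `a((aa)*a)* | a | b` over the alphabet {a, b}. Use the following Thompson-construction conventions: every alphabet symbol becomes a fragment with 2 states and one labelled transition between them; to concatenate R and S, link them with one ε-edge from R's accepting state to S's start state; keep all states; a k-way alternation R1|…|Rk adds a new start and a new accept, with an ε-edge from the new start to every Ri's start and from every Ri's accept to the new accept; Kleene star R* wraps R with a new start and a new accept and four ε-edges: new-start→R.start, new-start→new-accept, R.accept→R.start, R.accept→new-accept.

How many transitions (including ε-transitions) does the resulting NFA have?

23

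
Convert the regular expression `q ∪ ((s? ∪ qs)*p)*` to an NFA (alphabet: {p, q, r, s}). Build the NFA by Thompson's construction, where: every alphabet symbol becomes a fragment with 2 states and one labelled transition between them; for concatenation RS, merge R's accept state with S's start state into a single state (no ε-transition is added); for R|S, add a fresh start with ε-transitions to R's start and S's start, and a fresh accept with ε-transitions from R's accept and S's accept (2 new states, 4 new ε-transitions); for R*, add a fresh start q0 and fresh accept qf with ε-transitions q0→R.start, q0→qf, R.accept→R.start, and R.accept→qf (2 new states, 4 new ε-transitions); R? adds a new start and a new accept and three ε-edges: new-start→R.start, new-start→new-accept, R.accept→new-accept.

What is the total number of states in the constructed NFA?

By structural recursion:
Each of the 5 symbol leaves contributes a 2-state fragment.
  s? → 4 states
  qs → 3 states
  s? ∪ qs → 9 states
  (s? ∪ qs)* → 11 states
  (s? ∪ qs)*p → 12 states
  ((s? ∪ qs)*p)* → 14 states
  q ∪ ((s? ∪ qs)*p)* → 18 states

18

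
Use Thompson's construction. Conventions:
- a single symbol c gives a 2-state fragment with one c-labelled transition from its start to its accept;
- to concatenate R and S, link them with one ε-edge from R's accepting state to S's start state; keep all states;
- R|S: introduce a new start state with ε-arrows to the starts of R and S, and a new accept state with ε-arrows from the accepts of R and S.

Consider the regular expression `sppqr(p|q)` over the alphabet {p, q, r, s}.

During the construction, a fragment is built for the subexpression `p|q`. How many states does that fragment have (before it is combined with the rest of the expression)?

Fragment for `p|q`:
Each of the 2 symbol leaves contributes a 2-state fragment.
  p|q : 6 states

6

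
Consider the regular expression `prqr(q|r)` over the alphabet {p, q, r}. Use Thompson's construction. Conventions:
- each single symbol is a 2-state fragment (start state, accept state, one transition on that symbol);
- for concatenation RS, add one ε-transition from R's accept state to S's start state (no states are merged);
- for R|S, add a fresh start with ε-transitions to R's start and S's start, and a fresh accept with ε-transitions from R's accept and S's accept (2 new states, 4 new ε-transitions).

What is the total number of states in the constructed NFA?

14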